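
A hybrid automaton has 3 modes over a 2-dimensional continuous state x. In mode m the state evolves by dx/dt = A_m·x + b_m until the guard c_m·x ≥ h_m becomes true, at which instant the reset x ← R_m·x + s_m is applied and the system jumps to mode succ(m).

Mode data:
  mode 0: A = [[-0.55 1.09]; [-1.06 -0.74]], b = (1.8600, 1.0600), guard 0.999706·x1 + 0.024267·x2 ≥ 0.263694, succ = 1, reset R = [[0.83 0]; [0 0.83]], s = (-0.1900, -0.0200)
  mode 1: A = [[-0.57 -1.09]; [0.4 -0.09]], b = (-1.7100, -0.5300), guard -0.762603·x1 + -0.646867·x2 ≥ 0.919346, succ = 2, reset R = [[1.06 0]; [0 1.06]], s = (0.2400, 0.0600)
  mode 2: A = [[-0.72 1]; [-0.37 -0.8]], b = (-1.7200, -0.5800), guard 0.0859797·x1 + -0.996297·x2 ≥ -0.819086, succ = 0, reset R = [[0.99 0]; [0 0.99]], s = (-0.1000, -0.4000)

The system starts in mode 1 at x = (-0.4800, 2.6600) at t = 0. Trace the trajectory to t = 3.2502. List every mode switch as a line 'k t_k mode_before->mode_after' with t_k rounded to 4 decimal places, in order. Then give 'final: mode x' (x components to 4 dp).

Mode 1: guard c·x = 0.9193 hit at Δt = 0.6836 (t = 0.6836), x⁻ = (-2.6457, 1.6979) → reset → x⁺ = (-2.5645, 1.8598), jump to mode 2
Mode 2: guard c·x = -0.8191 hit at Δt = 1.3291 (t = 2.0127), x⁻ = (-1.4960, 0.6930) → reset → x⁺ = (-1.5810, 0.2861), jump to mode 0
Mode 0: guard c·x = 0.2637 hit at Δt = 0.5960 (t = 2.6087), x⁻ = (0.2396, 0.9969) → reset → x⁺ = (0.0088, 0.8074), jump to mode 1
Mode 1: flow for 0.6415 to horizon, guard not reached → x = (-1.2295, 0.2607)

1 0.6836 1->2
2 2.0127 2->0
3 2.6087 0->1
final: 1 -1.2295 0.2607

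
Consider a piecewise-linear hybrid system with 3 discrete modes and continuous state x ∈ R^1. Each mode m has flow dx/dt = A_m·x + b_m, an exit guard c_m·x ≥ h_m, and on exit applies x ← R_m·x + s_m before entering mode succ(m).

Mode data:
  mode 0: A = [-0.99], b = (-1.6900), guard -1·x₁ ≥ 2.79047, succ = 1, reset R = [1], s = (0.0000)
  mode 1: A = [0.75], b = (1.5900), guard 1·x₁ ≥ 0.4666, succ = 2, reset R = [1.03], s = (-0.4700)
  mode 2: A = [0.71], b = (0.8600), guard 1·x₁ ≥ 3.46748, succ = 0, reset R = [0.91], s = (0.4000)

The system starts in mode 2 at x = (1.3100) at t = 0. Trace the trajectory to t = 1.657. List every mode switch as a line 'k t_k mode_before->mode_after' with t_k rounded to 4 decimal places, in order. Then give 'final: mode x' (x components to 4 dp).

1 0.8708 2->0
final: 0 0.7093

Mode 2: guard c·x = 3.4675 hit at Δt = 0.8708 (t = 0.8708), x⁻ = (3.4675) → reset → x⁺ = (3.5554), jump to mode 0
Mode 0: flow for 0.7862 to horizon, guard not reached → x = (0.7093)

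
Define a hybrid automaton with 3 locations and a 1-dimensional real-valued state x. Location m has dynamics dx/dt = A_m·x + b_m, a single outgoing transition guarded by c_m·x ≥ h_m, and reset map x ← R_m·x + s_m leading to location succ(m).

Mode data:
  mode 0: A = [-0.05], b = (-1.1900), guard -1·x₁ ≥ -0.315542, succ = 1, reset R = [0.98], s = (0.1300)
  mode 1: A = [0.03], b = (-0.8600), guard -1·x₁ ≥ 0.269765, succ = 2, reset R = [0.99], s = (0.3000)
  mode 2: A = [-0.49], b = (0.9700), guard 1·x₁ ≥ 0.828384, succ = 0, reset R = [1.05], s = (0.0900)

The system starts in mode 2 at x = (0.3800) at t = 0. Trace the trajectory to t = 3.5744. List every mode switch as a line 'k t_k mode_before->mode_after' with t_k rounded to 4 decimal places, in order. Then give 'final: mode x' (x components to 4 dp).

Mode 2: guard c·x = 0.8284 hit at Δt = 0.6713 (t = 0.6713), x⁻ = (0.8284) → reset → x⁺ = (0.9598), jump to mode 0
Mode 0: guard c·x = -0.3155 hit at Δt = 0.5273 (t = 1.1986), x⁻ = (0.3155) → reset → x⁺ = (0.4392), jump to mode 1
Mode 1: guard c·x = 0.2698 hit at Δt = 0.8269 (t = 2.0255), x⁻ = (-0.2698) → reset → x⁺ = (0.0329), jump to mode 2
Mode 2: guard c·x = 0.8284 hit at Δt = 1.0720 (t = 3.0975), x⁻ = (0.8284) → reset → x⁺ = (0.9598), jump to mode 0
Mode 0: flow for 0.4769 to horizon, guard not reached → x = (0.3764)

1 0.6713 2->0
2 1.1986 0->1
3 2.0255 1->2
4 3.0975 2->0
final: 0 0.3764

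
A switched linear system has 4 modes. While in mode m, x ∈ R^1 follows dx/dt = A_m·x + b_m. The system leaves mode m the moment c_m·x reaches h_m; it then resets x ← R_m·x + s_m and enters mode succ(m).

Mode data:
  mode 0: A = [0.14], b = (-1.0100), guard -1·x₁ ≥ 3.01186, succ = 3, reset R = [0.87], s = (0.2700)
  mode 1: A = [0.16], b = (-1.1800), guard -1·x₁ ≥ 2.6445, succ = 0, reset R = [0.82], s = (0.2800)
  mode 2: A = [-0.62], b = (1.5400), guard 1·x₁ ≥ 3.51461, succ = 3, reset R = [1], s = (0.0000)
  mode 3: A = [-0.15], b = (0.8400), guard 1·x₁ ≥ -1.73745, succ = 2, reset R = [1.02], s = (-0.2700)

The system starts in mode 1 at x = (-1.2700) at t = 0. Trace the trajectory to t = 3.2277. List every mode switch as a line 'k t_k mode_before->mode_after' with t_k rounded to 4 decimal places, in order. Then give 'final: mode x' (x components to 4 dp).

Mode 1: guard c·x = 2.6445 hit at Δt = 0.9222 (t = 0.9222), x⁻ = (-2.6445) → reset → x⁺ = (-1.8885), jump to mode 0
Mode 0: guard c·x = 3.0119 hit at Δt = 0.8312 (t = 1.7534), x⁻ = (-3.0119) → reset → x⁺ = (-2.3503), jump to mode 3
Mode 3: guard c·x = -1.7374 hit at Δt = 0.5348 (t = 2.2882), x⁻ = (-1.7374) → reset → x⁺ = (-2.0422), jump to mode 2
Mode 2: flow for 0.9395 to horizon, guard not reached → x = (-0.0440)

1 0.9222 1->0
2 1.7534 0->3
3 2.2882 3->2
final: 2 -0.0440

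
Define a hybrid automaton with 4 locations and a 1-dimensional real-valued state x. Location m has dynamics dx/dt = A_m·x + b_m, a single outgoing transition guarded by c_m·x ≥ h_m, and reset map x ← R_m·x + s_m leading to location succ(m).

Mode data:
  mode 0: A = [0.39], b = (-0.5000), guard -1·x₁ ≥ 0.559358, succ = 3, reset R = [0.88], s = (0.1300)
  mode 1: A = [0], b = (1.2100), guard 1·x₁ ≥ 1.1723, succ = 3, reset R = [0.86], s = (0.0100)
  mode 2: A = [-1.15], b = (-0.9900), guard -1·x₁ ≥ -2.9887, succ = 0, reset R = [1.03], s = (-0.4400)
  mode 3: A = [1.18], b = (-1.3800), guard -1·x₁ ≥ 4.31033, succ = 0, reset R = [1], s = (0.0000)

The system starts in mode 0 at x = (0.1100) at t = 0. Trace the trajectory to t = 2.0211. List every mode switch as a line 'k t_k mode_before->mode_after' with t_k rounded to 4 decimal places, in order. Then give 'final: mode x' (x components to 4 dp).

1 1.1584 0->3
final: 3 -3.0697

Mode 0: guard c·x = 0.5594 hit at Δt = 1.1584 (t = 1.1584), x⁻ = (-0.5594) → reset → x⁺ = (-0.3622), jump to mode 3
Mode 3: flow for 0.8627 to horizon, guard not reached → x = (-3.0697)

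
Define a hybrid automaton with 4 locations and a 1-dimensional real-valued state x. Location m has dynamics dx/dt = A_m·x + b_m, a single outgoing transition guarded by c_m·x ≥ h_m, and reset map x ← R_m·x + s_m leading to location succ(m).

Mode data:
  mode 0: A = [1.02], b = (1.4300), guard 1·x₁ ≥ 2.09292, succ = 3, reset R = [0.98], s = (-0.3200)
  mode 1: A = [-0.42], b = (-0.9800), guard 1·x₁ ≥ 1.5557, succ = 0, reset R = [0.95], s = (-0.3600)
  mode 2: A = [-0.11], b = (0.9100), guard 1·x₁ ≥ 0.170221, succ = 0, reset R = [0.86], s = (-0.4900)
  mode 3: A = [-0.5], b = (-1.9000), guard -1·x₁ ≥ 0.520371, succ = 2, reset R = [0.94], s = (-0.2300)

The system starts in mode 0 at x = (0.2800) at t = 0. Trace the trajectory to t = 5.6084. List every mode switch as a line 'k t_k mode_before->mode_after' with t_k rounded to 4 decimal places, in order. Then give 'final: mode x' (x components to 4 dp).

1 0.7170 0->3
2 1.7623 3->2
3 2.7091 2->0
4 3.8803 0->3
5 4.9256 3->2
final: 2 -0.0685

Mode 0: guard c·x = 2.0929 hit at Δt = 0.7170 (t = 0.7170), x⁻ = (2.0929) → reset → x⁺ = (1.7311), jump to mode 3
Mode 3: guard c·x = 0.5204 hit at Δt = 1.0453 (t = 1.7623), x⁻ = (-0.5204) → reset → x⁺ = (-0.7191), jump to mode 2
Mode 2: guard c·x = 0.1702 hit at Δt = 0.9468 (t = 2.7091), x⁻ = (0.1702) → reset → x⁺ = (-0.3436), jump to mode 0
Mode 0: guard c·x = 2.0929 hit at Δt = 1.1712 (t = 3.8803), x⁻ = (2.0929) → reset → x⁺ = (1.7311), jump to mode 3
Mode 3: guard c·x = 0.5204 hit at Δt = 1.0453 (t = 4.9256), x⁻ = (-0.5204) → reset → x⁺ = (-0.7191), jump to mode 2
Mode 2: flow for 0.6828 to horizon, guard not reached → x = (-0.0685)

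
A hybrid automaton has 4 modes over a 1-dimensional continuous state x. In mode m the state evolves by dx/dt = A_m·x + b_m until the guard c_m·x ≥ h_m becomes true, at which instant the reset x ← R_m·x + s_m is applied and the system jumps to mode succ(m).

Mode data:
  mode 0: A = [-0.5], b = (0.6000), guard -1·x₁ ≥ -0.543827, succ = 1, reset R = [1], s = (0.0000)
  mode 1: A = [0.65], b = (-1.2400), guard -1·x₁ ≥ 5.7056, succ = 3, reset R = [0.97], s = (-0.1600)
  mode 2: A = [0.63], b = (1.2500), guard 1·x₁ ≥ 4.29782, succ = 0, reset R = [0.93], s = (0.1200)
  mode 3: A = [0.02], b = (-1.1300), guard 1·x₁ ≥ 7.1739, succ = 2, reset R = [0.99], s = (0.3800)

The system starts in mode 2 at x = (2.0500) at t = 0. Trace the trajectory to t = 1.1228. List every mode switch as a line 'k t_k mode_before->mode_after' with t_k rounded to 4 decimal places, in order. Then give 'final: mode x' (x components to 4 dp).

Mode 2: guard c·x = 4.2978 hit at Δt = 0.7030 (t = 0.7030), x⁻ = (4.2978) → reset → x⁺ = (4.1170), jump to mode 0
Mode 0: flow for 0.4198 to horizon, guard not reached → x = (3.5647)

1 0.7030 2->0
final: 0 3.5647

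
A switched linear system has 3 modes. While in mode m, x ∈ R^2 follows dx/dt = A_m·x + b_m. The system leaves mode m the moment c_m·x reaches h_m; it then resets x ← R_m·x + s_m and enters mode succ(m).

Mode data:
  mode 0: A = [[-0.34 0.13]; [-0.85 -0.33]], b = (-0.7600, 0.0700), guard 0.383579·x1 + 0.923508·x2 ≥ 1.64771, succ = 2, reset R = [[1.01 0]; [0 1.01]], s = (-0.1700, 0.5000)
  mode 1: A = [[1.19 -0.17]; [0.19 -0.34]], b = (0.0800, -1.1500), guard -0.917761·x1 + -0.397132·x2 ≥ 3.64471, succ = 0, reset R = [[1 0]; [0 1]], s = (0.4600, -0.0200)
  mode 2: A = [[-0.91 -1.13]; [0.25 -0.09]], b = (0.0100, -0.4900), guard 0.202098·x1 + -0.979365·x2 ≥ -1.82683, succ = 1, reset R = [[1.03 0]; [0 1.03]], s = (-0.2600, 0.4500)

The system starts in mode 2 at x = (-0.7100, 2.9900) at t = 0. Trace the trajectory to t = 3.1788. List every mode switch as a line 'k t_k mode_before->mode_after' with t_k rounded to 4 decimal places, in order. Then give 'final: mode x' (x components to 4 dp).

Mode 2: guard c·x = -1.8268 hit at Δt = 1.3814 (t = 1.3814), x⁻ = (-2.0390, 1.4446) → reset → x⁺ = (-2.3602, 1.9379), jump to mode 1
Mode 1: guard c·x = 3.6447 hit at Δt = 0.4894 (t = 1.8708), x⁻ = (-4.3351, 0.8408) → reset → x⁺ = (-3.8751, 0.8208), jump to mode 0
Mode 0: guard c·x = 1.6477 hit at Δt = 0.9562 (t = 2.8270), x⁻ = (-3.1936, 3.1106) → reset → x⁺ = (-3.3955, 3.6417), jump to mode 2
Mode 2: flow for 0.3518 to horizon, guard not reached → x = (-3.5958, 3.0538)

1 1.3814 2->1
2 1.8708 1->0
3 2.8270 0->2
final: 2 -3.5958 3.0538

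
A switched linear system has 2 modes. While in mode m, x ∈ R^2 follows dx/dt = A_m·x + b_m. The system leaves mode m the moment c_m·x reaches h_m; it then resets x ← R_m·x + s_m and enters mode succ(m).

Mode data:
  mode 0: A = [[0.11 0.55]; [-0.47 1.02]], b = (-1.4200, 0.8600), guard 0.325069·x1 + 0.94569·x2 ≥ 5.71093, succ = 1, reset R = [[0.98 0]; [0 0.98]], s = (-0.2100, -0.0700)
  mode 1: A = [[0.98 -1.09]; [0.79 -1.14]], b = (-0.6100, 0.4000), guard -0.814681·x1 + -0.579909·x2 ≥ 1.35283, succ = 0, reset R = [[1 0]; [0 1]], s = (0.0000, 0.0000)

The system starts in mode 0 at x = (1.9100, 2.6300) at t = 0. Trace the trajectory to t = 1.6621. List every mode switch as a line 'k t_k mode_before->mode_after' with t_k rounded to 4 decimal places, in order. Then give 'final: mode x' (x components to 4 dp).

1 0.6866 0->1
final: 1 -1.6114 1.8821

Mode 0: guard c·x = 5.7109 hit at Δt = 0.6866 (t = 0.6866), x⁻ = (2.5196, 5.1728) → reset → x⁺ = (2.2592, 4.9994), jump to mode 1
Mode 1: flow for 0.9755 to horizon, guard not reached → x = (-1.6114, 1.8821)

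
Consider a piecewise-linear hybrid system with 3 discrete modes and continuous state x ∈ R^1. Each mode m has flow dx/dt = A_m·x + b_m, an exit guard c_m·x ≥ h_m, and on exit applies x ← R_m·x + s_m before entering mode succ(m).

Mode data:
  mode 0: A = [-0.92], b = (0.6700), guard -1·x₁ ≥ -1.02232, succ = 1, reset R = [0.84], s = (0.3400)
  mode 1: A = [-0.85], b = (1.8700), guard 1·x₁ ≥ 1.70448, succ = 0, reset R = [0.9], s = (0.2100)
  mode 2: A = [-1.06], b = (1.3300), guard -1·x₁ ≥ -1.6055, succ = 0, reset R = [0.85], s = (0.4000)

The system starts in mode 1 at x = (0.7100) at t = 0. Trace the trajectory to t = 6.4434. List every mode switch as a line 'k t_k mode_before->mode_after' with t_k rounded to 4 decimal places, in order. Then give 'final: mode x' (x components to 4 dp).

1 1.2952 1->0
2 2.6426 0->1
3 3.4701 1->0
4 4.8176 0->1
5 5.6451 1->0
final: 0 1.2156

Mode 1: guard c·x = 1.7045 hit at Δt = 1.2952 (t = 1.2952), x⁻ = (1.7045) → reset → x⁺ = (1.7440), jump to mode 0
Mode 0: guard c·x = -1.0223 hit at Δt = 1.3474 (t = 2.6426), x⁻ = (1.0223) → reset → x⁺ = (1.1987), jump to mode 1
Mode 1: guard c·x = 1.7045 hit at Δt = 0.8275 (t = 3.4701), x⁻ = (1.7045) → reset → x⁺ = (1.7440), jump to mode 0
Mode 0: guard c·x = -1.0223 hit at Δt = 1.3474 (t = 4.8176), x⁻ = (1.0223) → reset → x⁺ = (1.1987), jump to mode 1
Mode 1: guard c·x = 1.7045 hit at Δt = 0.8275 (t = 5.6451), x⁻ = (1.7045) → reset → x⁺ = (1.7440), jump to mode 0
Mode 0: flow for 0.7983 to horizon, guard not reached → x = (1.2156)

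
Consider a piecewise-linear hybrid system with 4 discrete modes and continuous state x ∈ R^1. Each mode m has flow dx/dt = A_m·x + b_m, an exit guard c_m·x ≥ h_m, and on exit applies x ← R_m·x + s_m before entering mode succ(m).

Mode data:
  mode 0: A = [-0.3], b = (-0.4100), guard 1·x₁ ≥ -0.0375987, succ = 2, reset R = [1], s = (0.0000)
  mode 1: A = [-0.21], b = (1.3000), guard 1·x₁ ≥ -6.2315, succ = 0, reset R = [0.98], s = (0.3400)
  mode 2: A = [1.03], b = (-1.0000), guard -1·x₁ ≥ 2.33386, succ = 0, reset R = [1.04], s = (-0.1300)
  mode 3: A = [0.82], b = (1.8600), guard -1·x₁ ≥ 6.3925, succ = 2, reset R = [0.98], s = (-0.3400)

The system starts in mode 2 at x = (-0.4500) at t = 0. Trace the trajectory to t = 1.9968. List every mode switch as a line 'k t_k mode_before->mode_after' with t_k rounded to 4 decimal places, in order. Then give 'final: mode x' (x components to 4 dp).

Mode 2: guard c·x = 2.3339 hit at Δt = 0.8195 (t = 0.8195), x⁻ = (-2.3339) → reset → x⁺ = (-2.5572), jump to mode 0
Mode 0: flow for 1.1773 to horizon, guard not reached → x = (-2.2030)

1 0.8195 2->0
final: 0 -2.2030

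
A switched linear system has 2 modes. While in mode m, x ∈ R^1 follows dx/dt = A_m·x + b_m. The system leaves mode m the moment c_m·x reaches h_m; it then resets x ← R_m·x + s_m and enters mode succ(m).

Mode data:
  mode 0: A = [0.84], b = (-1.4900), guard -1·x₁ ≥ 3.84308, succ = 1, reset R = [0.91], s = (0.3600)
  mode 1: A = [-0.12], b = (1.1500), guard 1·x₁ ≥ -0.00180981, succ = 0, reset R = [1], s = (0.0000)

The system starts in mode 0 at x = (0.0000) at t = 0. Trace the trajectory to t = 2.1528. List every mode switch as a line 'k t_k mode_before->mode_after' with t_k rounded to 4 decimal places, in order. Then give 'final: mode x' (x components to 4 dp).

Mode 0: guard c·x = 3.8431 hit at Δt = 1.3722 (t = 1.3722), x⁻ = (-3.8431) → reset → x⁺ = (-3.1372), jump to mode 1
Mode 1: flow for 0.7806 to horizon, guard not reached → x = (-1.9998)

1 1.3722 0->1
final: 1 -1.9998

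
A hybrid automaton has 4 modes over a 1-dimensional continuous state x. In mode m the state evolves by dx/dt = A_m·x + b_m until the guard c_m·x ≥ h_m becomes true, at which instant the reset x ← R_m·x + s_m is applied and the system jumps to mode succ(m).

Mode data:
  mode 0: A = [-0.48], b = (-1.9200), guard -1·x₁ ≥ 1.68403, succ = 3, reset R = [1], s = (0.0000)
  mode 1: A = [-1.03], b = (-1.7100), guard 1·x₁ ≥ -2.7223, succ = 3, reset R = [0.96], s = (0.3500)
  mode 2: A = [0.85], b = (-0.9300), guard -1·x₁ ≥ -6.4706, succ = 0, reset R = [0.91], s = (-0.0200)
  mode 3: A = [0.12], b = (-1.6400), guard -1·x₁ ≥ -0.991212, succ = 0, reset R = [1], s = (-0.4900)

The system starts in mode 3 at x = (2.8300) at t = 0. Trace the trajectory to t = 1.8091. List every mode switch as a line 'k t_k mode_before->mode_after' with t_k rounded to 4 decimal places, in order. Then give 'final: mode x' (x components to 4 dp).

1 1.3061 3->0
final: 0 -0.4643

Mode 3: guard c·x = -0.9912 hit at Δt = 1.3061 (t = 1.3061), x⁻ = (0.9912) → reset → x⁺ = (0.5012), jump to mode 0
Mode 0: flow for 0.5030 to horizon, guard not reached → x = (-0.4643)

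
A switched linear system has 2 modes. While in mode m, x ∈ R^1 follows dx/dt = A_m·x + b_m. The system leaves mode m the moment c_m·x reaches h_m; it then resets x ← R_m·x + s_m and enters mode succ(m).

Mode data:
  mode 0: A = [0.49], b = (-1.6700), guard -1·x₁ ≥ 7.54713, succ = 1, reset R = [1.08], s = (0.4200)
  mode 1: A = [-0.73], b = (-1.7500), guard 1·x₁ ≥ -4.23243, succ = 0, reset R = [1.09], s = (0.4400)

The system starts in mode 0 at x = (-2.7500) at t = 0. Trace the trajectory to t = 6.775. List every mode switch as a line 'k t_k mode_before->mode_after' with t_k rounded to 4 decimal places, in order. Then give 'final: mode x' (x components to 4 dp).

Mode 0: guard c·x = 7.5471 hit at Δt = 1.1756 (t = 1.1756), x⁻ = (-7.5471) → reset → x⁺ = (-7.7309), jump to mode 1
Mode 1: guard c·x = -4.2324 hit at Δt = 1.4615 (t = 2.6371), x⁻ = (-4.2324) → reset → x⁺ = (-4.1733), jump to mode 0
Mode 0: guard c·x = 7.5471 hit at Δt = 0.7512 (t = 3.3883), x⁻ = (-7.5471) → reset → x⁺ = (-7.7309), jump to mode 1
Mode 1: guard c·x = -4.2324 hit at Δt = 1.4615 (t = 4.8499), x⁻ = (-4.2324) → reset → x⁺ = (-4.1733), jump to mode 0
Mode 0: guard c·x = 7.5471 hit at Δt = 0.7512 (t = 5.6011), x⁻ = (-7.5471) → reset → x⁺ = (-7.7309), jump to mode 1
Mode 1: flow for 1.1739 to horizon, guard not reached → x = (-4.6611)

1 1.1756 0->1
2 2.6371 1->0
3 3.3883 0->1
4 4.8499 1->0
5 5.6011 0->1
final: 1 -4.6611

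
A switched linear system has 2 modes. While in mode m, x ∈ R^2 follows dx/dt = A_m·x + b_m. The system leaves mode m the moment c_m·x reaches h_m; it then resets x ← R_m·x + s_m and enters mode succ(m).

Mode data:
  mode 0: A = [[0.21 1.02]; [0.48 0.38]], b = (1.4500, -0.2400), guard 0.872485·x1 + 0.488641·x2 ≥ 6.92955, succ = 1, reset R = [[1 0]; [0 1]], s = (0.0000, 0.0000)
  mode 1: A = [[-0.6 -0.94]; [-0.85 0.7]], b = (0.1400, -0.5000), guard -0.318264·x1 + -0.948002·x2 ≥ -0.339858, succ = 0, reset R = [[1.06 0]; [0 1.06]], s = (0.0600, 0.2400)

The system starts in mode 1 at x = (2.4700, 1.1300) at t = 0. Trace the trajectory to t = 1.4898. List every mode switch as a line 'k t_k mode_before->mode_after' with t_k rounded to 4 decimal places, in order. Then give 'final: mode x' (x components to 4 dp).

1 0.7310 1->0
final: 0 3.3987 0.9389

Mode 1: guard c·x = -0.3399 hit at Δt = 0.7310 (t = 0.7310), x⁻ = (1.4201, -0.1183) → reset → x⁺ = (1.5654, 0.1146), jump to mode 0
Mode 0: flow for 0.7588 to horizon, guard not reached → x = (3.3987, 0.9389)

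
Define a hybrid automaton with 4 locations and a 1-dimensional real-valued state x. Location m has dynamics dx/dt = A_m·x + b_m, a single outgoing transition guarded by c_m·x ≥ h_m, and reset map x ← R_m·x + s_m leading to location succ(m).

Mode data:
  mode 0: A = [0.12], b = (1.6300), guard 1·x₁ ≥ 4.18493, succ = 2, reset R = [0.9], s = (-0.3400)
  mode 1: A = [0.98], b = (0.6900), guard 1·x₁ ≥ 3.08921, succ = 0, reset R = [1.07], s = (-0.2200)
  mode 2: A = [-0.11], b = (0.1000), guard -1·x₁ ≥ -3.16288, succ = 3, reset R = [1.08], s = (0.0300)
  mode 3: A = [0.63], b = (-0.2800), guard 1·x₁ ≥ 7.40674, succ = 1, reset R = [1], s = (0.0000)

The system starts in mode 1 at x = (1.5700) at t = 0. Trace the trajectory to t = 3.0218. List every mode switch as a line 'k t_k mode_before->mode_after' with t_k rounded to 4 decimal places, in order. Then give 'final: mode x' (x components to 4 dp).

Mode 1: guard c·x = 3.0892 hit at Δt = 0.5221 (t = 0.5221), x⁻ = (3.0892) → reset → x⁺ = (3.0855), jump to mode 0
Mode 0: guard c·x = 4.1849 hit at Δt = 0.5323 (t = 1.0544), x⁻ = (4.1849) → reset → x⁺ = (3.4264), jump to mode 2
Mode 2: guard c·x = -3.1629 hit at Δt = 1.0054 (t = 2.0598), x⁻ = (3.1629) → reset → x⁺ = (3.4459), jump to mode 3
Mode 3: flow for 0.9620 to horizon, guard not reached → x = (5.9468)

1 0.5221 1->0
2 1.0544 0->2
3 2.0598 2->3
final: 3 5.9468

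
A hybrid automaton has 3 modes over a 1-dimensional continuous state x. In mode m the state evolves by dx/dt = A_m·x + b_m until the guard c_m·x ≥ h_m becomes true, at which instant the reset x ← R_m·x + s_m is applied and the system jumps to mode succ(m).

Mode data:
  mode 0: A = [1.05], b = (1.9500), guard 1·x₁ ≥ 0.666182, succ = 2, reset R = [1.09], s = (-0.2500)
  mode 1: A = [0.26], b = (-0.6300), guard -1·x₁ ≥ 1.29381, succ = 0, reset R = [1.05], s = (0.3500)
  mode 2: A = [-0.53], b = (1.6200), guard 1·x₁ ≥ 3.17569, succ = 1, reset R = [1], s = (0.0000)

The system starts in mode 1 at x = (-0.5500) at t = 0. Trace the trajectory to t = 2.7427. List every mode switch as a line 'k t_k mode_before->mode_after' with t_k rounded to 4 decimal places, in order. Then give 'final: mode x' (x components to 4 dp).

Mode 1: guard c·x = 1.2938 hit at Δt = 0.8588 (t = 0.8588), x⁻ = (-1.2938) → reset → x⁺ = (-1.0085), jump to mode 0
Mode 0: guard c·x = 0.6662 hit at Δt = 1.0378 (t = 1.8966), x⁻ = (0.6662) → reset → x⁺ = (0.4761), jump to mode 2
Mode 2: flow for 0.8461 to horizon, guard not reached → x = (1.4086)

1 0.8588 1->0
2 1.8966 0->2
final: 2 1.4086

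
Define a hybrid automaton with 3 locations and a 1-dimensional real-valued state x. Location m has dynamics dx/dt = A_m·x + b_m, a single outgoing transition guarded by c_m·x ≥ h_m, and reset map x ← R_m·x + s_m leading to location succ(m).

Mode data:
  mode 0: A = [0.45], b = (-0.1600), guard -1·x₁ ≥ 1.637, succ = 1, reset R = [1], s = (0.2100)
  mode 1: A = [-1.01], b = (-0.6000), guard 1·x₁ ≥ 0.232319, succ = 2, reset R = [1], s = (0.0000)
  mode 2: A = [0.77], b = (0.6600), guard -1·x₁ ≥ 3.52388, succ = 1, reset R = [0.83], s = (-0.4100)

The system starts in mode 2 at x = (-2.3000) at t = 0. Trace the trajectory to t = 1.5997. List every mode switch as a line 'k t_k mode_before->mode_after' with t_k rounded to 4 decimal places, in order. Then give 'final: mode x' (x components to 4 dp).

1 0.7977 2->1
final: 1 -1.8133

Mode 2: guard c·x = 3.5239 hit at Δt = 0.7977 (t = 0.7977), x⁻ = (-3.5239) → reset → x⁺ = (-3.3348), jump to mode 1
Mode 1: flow for 0.8020 to horizon, guard not reached → x = (-1.8133)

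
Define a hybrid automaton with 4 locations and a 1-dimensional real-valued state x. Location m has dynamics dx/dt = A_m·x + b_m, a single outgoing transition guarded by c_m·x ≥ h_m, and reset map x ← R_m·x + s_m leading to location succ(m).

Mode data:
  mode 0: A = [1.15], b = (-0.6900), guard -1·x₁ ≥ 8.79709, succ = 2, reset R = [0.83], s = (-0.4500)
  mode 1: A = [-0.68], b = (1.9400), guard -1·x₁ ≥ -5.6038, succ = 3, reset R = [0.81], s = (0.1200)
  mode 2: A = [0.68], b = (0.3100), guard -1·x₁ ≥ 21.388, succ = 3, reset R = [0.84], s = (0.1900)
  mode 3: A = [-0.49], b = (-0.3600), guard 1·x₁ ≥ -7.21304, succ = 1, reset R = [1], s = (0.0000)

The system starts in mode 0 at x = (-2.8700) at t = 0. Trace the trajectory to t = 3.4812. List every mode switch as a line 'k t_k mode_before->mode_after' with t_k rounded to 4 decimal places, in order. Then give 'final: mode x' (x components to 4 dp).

Mode 0: guard c·x = 8.7971 hit at Δt = 0.8663 (t = 0.8663), x⁻ = (-8.7971) → reset → x⁺ = (-7.7516), jump to mode 2
Mode 2: guard c·x = 21.3880 hit at Δt = 1.5500 (t = 2.4163), x⁻ = (-21.3880) → reset → x⁺ = (-17.7759), jump to mode 3
Mode 3: flow for 1.0649 to horizon, guard not reached → x = (-10.8478)

1 0.8663 0->2
2 2.4163 2->3
final: 3 -10.8478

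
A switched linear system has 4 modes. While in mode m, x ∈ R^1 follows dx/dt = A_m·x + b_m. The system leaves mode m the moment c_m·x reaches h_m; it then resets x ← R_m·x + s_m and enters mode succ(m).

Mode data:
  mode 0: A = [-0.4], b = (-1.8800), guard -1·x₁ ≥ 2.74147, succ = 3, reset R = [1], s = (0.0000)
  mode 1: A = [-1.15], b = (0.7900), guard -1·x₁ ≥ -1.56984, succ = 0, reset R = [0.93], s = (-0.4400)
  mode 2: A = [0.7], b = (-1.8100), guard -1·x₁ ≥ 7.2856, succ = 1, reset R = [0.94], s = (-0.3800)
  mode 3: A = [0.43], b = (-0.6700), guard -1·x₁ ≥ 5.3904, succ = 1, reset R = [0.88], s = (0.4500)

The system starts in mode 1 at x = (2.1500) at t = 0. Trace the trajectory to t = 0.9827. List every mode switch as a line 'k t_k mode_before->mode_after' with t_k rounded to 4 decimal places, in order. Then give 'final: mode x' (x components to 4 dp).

1 0.4392 1->0
final: 0 -0.0977

Mode 1: guard c·x = -1.5698 hit at Δt = 0.4392 (t = 0.4392), x⁻ = (1.5698) → reset → x⁺ = (1.0200), jump to mode 0
Mode 0: flow for 0.5435 to horizon, guard not reached → x = (-0.0977)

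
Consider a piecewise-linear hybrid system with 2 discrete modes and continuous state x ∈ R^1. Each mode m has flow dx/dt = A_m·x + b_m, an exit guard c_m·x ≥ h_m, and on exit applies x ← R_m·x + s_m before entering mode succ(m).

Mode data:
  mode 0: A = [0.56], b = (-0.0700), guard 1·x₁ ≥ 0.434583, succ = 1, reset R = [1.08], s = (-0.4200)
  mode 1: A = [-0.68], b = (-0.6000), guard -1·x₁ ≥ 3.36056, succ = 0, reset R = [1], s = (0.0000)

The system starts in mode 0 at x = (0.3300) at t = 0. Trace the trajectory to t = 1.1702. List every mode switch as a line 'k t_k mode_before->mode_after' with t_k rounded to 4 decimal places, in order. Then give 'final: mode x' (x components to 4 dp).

1 0.7361 0->1
final: 1 -0.1888

Mode 0: guard c·x = 0.4346 hit at Δt = 0.7361 (t = 0.7361), x⁻ = (0.4346) → reset → x⁺ = (0.0493), jump to mode 1
Mode 1: flow for 0.4341 to horizon, guard not reached → x = (-0.1888)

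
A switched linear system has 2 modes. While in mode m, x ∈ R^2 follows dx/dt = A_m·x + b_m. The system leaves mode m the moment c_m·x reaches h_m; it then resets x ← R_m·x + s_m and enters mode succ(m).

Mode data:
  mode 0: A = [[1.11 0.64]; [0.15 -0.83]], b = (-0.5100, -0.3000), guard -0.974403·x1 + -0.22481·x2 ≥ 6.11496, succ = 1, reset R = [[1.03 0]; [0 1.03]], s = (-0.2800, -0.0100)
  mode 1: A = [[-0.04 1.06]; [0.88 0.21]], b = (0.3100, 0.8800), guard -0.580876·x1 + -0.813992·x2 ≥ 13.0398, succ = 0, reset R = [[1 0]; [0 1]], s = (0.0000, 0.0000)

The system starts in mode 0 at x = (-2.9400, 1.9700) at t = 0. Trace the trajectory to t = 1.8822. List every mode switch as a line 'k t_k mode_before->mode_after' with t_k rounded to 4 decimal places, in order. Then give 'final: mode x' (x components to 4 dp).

Mode 0: guard c·x = 6.1150 hit at Δt = 0.7510 (t = 0.7510), x⁻ = (-6.3926, 0.5072) → reset → x⁺ = (-6.8644, 0.5124), jump to mode 1
Mode 1: flow for 1.1312 to horizon, guard not reached → x = (-9.3816, -6.5361)

1 0.7510 0->1
final: 1 -9.3816 -6.5361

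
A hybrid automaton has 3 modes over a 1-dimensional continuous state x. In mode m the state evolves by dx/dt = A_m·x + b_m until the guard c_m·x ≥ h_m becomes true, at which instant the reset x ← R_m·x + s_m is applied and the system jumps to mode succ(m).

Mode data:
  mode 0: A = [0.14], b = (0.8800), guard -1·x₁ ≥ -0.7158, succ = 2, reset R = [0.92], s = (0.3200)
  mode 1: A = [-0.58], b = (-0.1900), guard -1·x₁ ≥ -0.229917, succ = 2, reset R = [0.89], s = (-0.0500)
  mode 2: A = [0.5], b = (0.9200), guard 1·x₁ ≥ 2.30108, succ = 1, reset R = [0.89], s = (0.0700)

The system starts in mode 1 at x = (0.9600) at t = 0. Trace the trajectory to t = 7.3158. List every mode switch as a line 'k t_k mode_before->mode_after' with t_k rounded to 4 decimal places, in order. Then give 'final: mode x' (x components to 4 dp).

1 1.4432 1->2
2 2.9042 2->1
3 5.4534 1->2
4 6.9144 2->1
final: 1 1.6101

Mode 1: guard c·x = -0.2299 hit at Δt = 1.4432 (t = 1.4432), x⁻ = (0.2299) → reset → x⁺ = (0.1546), jump to mode 2
Mode 2: guard c·x = 2.3011 hit at Δt = 1.4610 (t = 2.9042), x⁻ = (2.3011) → reset → x⁺ = (2.1180), jump to mode 1
Mode 1: guard c·x = -0.2299 hit at Δt = 2.5492 (t = 5.4534), x⁻ = (0.2299) → reset → x⁺ = (0.1546), jump to mode 2
Mode 2: guard c·x = 2.3011 hit at Δt = 1.4610 (t = 6.9144), x⁻ = (2.3011) → reset → x⁺ = (2.1180), jump to mode 1
Mode 1: flow for 0.4014 to horizon, guard not reached → x = (1.6101)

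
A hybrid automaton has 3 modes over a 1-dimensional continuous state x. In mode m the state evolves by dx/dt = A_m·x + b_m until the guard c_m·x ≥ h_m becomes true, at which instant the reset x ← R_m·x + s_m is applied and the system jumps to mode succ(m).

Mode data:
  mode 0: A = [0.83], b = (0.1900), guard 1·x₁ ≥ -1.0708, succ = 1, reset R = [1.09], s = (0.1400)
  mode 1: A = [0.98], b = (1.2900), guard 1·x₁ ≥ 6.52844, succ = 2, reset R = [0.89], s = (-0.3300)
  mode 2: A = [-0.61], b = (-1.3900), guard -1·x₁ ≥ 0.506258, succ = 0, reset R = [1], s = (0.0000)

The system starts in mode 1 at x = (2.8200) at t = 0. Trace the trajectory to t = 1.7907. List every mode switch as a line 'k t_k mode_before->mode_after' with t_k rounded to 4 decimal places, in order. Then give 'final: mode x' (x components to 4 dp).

1 0.6531 1->2
final: 2 1.5978

Mode 1: guard c·x = 6.5284 hit at Δt = 0.6531 (t = 0.6531), x⁻ = (6.5284) → reset → x⁺ = (5.4803), jump to mode 2
Mode 2: flow for 1.1376 to horizon, guard not reached → x = (1.5978)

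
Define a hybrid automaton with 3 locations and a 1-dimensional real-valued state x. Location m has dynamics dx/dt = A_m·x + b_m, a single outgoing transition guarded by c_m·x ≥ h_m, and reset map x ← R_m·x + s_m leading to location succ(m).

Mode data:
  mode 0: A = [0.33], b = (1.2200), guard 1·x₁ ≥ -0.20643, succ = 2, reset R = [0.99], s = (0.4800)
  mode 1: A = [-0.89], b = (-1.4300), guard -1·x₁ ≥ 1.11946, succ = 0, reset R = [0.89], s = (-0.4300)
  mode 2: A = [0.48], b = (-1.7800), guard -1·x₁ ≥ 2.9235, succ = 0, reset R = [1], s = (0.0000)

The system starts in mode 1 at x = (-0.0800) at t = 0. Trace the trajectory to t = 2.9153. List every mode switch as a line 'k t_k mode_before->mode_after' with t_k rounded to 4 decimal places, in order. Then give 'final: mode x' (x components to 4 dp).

1 1.2832 1->0
2 2.5862 0->2
final: 2 -0.3118

Mode 1: guard c·x = 1.1195 hit at Δt = 1.2832 (t = 1.2832), x⁻ = (-1.1195) → reset → x⁺ = (-1.4263), jump to mode 0
Mode 0: guard c·x = -0.2064 hit at Δt = 1.3030 (t = 2.5862), x⁻ = (-0.2064) → reset → x⁺ = (0.2756), jump to mode 2
Mode 2: flow for 0.3291 to horizon, guard not reached → x = (-0.3118)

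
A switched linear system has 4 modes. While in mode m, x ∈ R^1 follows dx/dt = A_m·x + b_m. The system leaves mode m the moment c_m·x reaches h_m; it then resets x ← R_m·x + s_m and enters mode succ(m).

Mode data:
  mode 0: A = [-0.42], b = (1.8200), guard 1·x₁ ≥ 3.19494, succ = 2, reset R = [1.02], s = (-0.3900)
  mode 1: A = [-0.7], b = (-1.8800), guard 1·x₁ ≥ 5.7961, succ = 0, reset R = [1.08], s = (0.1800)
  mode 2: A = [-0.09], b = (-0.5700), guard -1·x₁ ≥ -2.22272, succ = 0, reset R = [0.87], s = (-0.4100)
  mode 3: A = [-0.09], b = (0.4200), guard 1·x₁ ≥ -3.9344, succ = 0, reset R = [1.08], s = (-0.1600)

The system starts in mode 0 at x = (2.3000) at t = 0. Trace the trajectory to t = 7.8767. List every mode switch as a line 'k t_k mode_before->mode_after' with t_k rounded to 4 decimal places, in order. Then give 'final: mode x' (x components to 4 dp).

Mode 0: guard c·x = 3.1949 hit at Δt = 1.3811 (t = 1.3811), x⁻ = (3.1949) → reset → x⁺ = (2.8688), jump to mode 2
Mode 2: guard c·x = -2.2227 hit at Δt = 0.8089 (t = 2.1900), x⁻ = (2.2227) → reset → x⁺ = (1.5238), jump to mode 0
Mode 0: guard c·x = 3.1949 hit at Δt = 2.1510 (t = 4.3410), x⁻ = (3.1949) → reset → x⁺ = (2.8688), jump to mode 2
Mode 2: guard c·x = -2.2227 hit at Δt = 0.8089 (t = 5.1499), x⁻ = (2.2227) → reset → x⁺ = (1.5238), jump to mode 0
Mode 0: guard c·x = 3.1949 hit at Δt = 2.1510 (t = 7.3008), x⁻ = (3.1949) → reset → x⁺ = (2.8688), jump to mode 2
Mode 2: flow for 0.5759 to horizon, guard not reached → x = (2.4041)

1 1.3811 0->2
2 2.1900 2->0
3 4.3410 0->2
4 5.1499 2->0
5 7.3008 0->2
final: 2 2.4041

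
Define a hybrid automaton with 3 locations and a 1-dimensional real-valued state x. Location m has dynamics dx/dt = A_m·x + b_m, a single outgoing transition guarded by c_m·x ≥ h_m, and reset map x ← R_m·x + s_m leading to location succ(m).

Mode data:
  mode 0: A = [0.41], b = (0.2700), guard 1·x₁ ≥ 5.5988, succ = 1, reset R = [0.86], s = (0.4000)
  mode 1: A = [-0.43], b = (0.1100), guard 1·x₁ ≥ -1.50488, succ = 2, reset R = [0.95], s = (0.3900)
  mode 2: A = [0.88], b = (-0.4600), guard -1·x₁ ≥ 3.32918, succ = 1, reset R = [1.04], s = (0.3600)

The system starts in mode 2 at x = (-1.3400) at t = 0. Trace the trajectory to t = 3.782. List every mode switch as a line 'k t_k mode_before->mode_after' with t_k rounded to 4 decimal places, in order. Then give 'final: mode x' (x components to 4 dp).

Mode 2: guard c·x = 3.3292 hit at Δt = 0.8256 (t = 0.8256), x⁻ = (-3.3292) → reset → x⁺ = (-3.1023), jump to mode 1
Mode 1: guard c·x = -1.5049 hit at Δt = 1.5016 (t = 2.3272), x⁻ = (-1.5049) → reset → x⁺ = (-1.0396), jump to mode 2
Mode 2: guard c·x = 3.3292 hit at Δt = 1.0254 (t = 3.3526), x⁻ = (-3.3292) → reset → x⁺ = (-3.1023), jump to mode 1
Mode 1: flow for 0.4294 to horizon, guard not reached → x = (-2.5362)

1 0.8256 2->1
2 2.3272 1->2
3 3.3526 2->1
final: 1 -2.5362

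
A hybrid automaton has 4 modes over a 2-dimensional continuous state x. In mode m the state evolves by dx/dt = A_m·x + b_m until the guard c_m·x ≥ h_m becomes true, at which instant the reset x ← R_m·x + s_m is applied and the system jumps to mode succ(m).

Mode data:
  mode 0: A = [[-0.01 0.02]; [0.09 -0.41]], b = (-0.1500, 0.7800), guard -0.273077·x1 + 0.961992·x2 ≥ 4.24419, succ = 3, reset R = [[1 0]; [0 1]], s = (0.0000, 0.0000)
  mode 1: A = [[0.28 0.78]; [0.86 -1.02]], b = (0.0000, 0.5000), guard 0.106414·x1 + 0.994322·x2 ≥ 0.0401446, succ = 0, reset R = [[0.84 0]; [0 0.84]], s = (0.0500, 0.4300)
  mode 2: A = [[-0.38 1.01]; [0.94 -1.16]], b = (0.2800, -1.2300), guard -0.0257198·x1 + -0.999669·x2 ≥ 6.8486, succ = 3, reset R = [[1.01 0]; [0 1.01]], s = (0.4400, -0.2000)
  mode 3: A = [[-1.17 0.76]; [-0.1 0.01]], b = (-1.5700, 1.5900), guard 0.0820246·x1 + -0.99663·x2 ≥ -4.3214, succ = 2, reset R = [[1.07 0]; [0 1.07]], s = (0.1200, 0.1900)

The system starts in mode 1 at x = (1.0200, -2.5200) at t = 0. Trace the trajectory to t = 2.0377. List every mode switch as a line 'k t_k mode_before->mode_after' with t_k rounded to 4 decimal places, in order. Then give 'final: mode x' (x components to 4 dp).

Mode 1: guard c·x = 0.0401 hit at Δt = 1.4597 (t = 1.4597), x⁻ = (0.1898, 0.0201) → reset → x⁺ = (0.2094, 0.4469), jump to mode 0
Mode 0: flow for 0.5780 to horizon, guard not reached → x = (0.1288, 0.7617)

1 1.4597 1->0
final: 0 0.1288 0.7617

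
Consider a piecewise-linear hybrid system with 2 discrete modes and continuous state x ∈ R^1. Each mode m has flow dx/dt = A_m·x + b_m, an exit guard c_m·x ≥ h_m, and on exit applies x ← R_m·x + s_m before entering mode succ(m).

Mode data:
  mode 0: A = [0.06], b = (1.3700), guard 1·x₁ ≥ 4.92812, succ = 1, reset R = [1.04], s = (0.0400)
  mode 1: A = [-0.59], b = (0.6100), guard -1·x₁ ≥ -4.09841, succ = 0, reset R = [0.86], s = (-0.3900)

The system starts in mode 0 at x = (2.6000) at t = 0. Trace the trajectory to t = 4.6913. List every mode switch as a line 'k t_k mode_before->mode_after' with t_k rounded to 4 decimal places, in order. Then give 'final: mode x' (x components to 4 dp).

1 1.4598 0->1
2 1.9661 1->0
3 3.0792 0->1
4 3.5855 1->0
final: 0 4.9160

Mode 0: guard c·x = 4.9281 hit at Δt = 1.4598 (t = 1.4598), x⁻ = (4.9281) → reset → x⁺ = (5.1652), jump to mode 1
Mode 1: guard c·x = -4.0984 hit at Δt = 0.5063 (t = 1.9661), x⁻ = (4.0984) → reset → x⁺ = (3.1346), jump to mode 0
Mode 0: guard c·x = 4.9281 hit at Δt = 1.1131 (t = 3.0792), x⁻ = (4.9281) → reset → x⁺ = (5.1652), jump to mode 1
Mode 1: guard c·x = -4.0984 hit at Δt = 0.5063 (t = 3.5855), x⁻ = (4.0984) → reset → x⁺ = (3.1346), jump to mode 0
Mode 0: flow for 1.1058 to horizon, guard not reached → x = (4.9160)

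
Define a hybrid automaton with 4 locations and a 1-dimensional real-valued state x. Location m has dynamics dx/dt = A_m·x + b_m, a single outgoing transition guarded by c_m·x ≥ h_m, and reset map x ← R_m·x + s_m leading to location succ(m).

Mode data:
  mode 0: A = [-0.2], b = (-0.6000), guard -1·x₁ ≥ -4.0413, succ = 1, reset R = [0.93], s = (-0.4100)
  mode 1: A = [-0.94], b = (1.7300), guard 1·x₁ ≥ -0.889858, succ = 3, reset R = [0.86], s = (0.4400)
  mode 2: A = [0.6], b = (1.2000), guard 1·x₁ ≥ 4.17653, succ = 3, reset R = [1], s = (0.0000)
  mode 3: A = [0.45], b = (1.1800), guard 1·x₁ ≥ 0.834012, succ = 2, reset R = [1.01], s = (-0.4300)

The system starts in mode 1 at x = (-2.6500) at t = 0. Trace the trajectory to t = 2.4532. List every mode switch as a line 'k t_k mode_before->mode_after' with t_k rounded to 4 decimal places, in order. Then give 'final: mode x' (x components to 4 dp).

1 0.5293 1->3
2 1.4373 3->2
final: 2 2.4377

Mode 1: guard c·x = -0.8899 hit at Δt = 0.5293 (t = 0.5293), x⁻ = (-0.8899) → reset → x⁺ = (-0.3253), jump to mode 3
Mode 3: guard c·x = 0.8340 hit at Δt = 0.9080 (t = 1.4373), x⁻ = (0.8340) → reset → x⁺ = (0.4124), jump to mode 2
Mode 2: flow for 1.0159 to horizon, guard not reached → x = (2.4377)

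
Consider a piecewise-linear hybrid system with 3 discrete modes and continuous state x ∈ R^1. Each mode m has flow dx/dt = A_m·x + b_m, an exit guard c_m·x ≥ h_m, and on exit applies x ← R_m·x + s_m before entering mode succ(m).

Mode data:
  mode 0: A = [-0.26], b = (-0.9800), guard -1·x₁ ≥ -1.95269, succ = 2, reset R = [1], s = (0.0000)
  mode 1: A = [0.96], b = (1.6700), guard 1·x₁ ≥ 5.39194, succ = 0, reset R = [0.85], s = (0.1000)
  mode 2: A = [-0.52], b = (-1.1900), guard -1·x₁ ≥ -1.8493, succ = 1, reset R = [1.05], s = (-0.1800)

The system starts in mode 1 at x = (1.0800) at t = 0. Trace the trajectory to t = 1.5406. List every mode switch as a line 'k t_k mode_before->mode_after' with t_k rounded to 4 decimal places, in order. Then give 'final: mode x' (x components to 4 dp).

Mode 1: guard c·x = 5.3919 hit at Δt = 0.9666 (t = 0.9666), x⁻ = (5.3919) → reset → x⁺ = (4.6831), jump to mode 0
Mode 0: flow for 0.5740 to horizon, guard not reached → x = (3.5113)

1 0.9666 1->0
final: 0 3.5113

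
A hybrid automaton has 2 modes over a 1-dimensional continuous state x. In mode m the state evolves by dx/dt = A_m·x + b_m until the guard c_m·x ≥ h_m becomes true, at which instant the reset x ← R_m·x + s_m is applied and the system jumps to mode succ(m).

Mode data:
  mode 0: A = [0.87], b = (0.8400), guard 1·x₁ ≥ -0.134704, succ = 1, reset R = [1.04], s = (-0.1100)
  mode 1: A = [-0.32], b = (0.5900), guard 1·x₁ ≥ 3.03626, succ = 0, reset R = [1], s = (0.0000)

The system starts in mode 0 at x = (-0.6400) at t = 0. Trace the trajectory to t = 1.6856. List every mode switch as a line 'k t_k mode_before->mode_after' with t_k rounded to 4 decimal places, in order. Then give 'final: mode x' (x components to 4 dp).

1 1.0770 0->1
final: 1 0.1204

Mode 0: guard c·x = -0.1347 hit at Δt = 1.0770 (t = 1.0770), x⁻ = (-0.1347) → reset → x⁺ = (-0.2501), jump to mode 1
Mode 1: flow for 0.6086 to horizon, guard not reached → x = (0.1204)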